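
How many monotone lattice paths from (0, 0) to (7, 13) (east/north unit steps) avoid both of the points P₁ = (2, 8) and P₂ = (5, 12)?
Number of paths = 52341

Inclusion–exclusion. Total paths: C(20, 7) = 77520. Through P₁: C(10, 2)·C(10, 5) = 11340. Through P₂: C(17, 5)·C(3, 2) = 18564. Since P₁ is strictly southwest of P₂, a monotone path through both must visit P₁ then P₂; paths through both = C(10, 2)·C(7, 3)·C(3, 2) = 4725. Avoid both = 77520 − 11340 − 18564 + 4725 = 52341.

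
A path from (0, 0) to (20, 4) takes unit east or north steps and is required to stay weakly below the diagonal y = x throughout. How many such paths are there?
Number of paths = 8602

By the reflection principle (André's argument), the number of monotone paths to (20, 4) with n ≤ m that never go above y = x is C(24, 20) − C(24, 21) = 10626 − 2024 = 8602.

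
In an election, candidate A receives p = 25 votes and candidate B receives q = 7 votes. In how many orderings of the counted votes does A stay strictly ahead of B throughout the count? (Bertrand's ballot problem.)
Strict-lead orderings = 1893294

Total orderings of the 32 votes with 25 for A: C(32, 25) = 3365856. By the Bertrand ballot formula (Cycle Lemma / reflection principle), the number of orderings in which A is strictly ahead of B throughout is (p − q)/(p + q) · C(p + q, p) = (25 − 7)/(25 + 7) · 3365856 = 1893294.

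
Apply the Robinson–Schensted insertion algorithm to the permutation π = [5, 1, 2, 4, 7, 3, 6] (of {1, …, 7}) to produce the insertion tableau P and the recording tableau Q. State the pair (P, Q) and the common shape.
P = [1, 2, 3, 6] / [4, 7] / [5];  Q = [1, 3, 4, 5] / [2, 7] / [6];  common shape = (4, 2, 1)

Row-insert the values π_1, π_2, … into P one at a time, bumping the leftmost entry strictly greater than the inserted value down to the next row. The recording tableau Q records, in position (i, j), the step at which that cell was added to P.
  Insert 5 (step 1): P = [5];  Q = [1]
  Insert 1 (step 2): P = [1] / [5];  Q = [1] / [2]
  Insert 2 (step 3): P = [1, 2] / [5];  Q = [1, 3] / [2]
  Insert 4 (step 4): P = [1, 2, 4] / [5];  Q = [1, 3, 4] / [2]
  Insert 7 (step 5): P = [1, 2, 4, 7] / [5];  Q = [1, 3, 4, 5] / [2]
  Insert 3 (step 6): P = [1, 2, 3, 7] / [4] / [5];  Q = [1, 3, 4, 5] / [2] / [6]
  Insert 6 (step 7): P = [1, 2, 3, 6] / [4, 7] / [5];  Q = [1, 3, 4, 5] / [2, 7] / [6]
Final shape: (4, 2, 1).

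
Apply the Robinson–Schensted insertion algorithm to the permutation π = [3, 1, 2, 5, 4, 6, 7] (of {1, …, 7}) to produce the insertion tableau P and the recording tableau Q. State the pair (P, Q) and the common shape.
P = [1, 2, 4, 6, 7] / [3, 5];  Q = [1, 3, 4, 6, 7] / [2, 5];  common shape = (5, 2)

Row-insert the values π_1, π_2, … into P one at a time, bumping the leftmost entry strictly greater than the inserted value down to the next row. The recording tableau Q records, in position (i, j), the step at which that cell was added to P.
  Insert 3 (step 1): P = [3];  Q = [1]
  Insert 1 (step 2): P = [1] / [3];  Q = [1] / [2]
  Insert 2 (step 3): P = [1, 2] / [3];  Q = [1, 3] / [2]
  Insert 5 (step 4): P = [1, 2, 5] / [3];  Q = [1, 3, 4] / [2]
  Insert 4 (step 5): P = [1, 2, 4] / [3, 5];  Q = [1, 3, 4] / [2, 5]
  Insert 6 (step 6): P = [1, 2, 4, 6] / [3, 5];  Q = [1, 3, 4, 6] / [2, 5]
  Insert 7 (step 7): P = [1, 2, 4, 6, 7] / [3, 5];  Q = [1, 3, 4, 6, 7] / [2, 5]
Final shape: (5, 2).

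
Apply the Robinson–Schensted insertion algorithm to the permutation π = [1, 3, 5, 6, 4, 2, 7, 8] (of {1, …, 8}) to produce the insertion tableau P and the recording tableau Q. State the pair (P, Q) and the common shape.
P = [1, 2, 4, 6, 7, 8] / [3] / [5];  Q = [1, 2, 3, 4, 7, 8] / [5] / [6];  common shape = (6, 1, 1)

Row-insert the values π_1, π_2, … into P one at a time, bumping the leftmost entry strictly greater than the inserted value down to the next row. The recording tableau Q records, in position (i, j), the step at which that cell was added to P.
  Insert 1 (step 1): P = [1];  Q = [1]
  Insert 3 (step 2): P = [1, 3];  Q = [1, 2]
  Insert 5 (step 3): P = [1, 3, 5];  Q = [1, 2, 3]
  Insert 6 (step 4): P = [1, 3, 5, 6];  Q = [1, 2, 3, 4]
  Insert 4 (step 5): P = [1, 3, 4, 6] / [5];  Q = [1, 2, 3, 4] / [5]
  Insert 2 (step 6): P = [1, 2, 4, 6] / [3] / [5];  Q = [1, 2, 3, 4] / [5] / [6]
  Insert 7 (step 7): P = [1, 2, 4, 6, 7] / [3] / [5];  Q = [1, 2, 3, 4, 7] / [5] / [6]
  Insert 8 (step 8): P = [1, 2, 4, 6, 7, 8] / [3] / [5];  Q = [1, 2, 3, 4, 7, 8] / [5] / [6]
Final shape: (6, 1, 1).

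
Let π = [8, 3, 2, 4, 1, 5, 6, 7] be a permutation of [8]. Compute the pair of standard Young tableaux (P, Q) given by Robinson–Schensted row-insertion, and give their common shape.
P = [1, 4, 5, 6, 7] / [2] / [3] / [8];  Q = [1, 4, 6, 7, 8] / [2] / [3] / [5];  common shape = (5, 1, 1, 1)

Row-insert the values π_1, π_2, … into P one at a time, bumping the leftmost entry strictly greater than the inserted value down to the next row. The recording tableau Q records, in position (i, j), the step at which that cell was added to P.
  Insert 8 (step 1): P = [8];  Q = [1]
  Insert 3 (step 2): P = [3] / [8];  Q = [1] / [2]
  Insert 2 (step 3): P = [2] / [3] / [8];  Q = [1] / [2] / [3]
  Insert 4 (step 4): P = [2, 4] / [3] / [8];  Q = [1, 4] / [2] / [3]
  Insert 1 (step 5): P = [1, 4] / [2] / [3] / [8];  Q = [1, 4] / [2] / [3] / [5]
  Insert 5 (step 6): P = [1, 4, 5] / [2] / [3] / [8];  Q = [1, 4, 6] / [2] / [3] / [5]
  Insert 6 (step 7): P = [1, 4, 5, 6] / [2] / [3] / [8];  Q = [1, 4, 6, 7] / [2] / [3] / [5]
  Insert 7 (step 8): P = [1, 4, 5, 6, 7] / [2] / [3] / [8];  Q = [1, 4, 6, 7, 8] / [2] / [3] / [5]
Final shape: (5, 1, 1, 1).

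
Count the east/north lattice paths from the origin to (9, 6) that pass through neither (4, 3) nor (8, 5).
Number of paths = 1521

Inclusion–exclusion. Total paths: C(15, 9) = 5005. Through P₁: C(7, 4)·C(8, 5) = 1960. Through P₂: C(13, 8)·C(2, 1) = 2574. Since P₁ is strictly southwest of P₂, a monotone path through both must visit P₁ then P₂; paths through both = C(7, 4)·C(6, 4)·C(2, 1) = 1050. Avoid both = 5005 − 1960 − 2574 + 1050 = 1521.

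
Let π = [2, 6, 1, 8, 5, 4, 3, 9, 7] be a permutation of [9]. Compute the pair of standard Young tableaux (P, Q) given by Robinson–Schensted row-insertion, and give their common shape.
P = [1, 3, 7, 9] / [2, 4, 8] / [5] / [6];  Q = [1, 2, 4, 8] / [3, 5, 9] / [6] / [7];  common shape = (4, 3, 1, 1)

Row-insert the values π_1, π_2, … into P one at a time, bumping the leftmost entry strictly greater than the inserted value down to the next row. The recording tableau Q records, in position (i, j), the step at which that cell was added to P.
  Insert 2 (step 1): P = [2];  Q = [1]
  Insert 6 (step 2): P = [2, 6];  Q = [1, 2]
  Insert 1 (step 3): P = [1, 6] / [2];  Q = [1, 2] / [3]
  Insert 8 (step 4): P = [1, 6, 8] / [2];  Q = [1, 2, 4] / [3]
  Insert 5 (step 5): P = [1, 5, 8] / [2, 6];  Q = [1, 2, 4] / [3, 5]
  Insert 4 (step 6): P = [1, 4, 8] / [2, 5] / [6];  Q = [1, 2, 4] / [3, 5] / [6]
  Insert 3 (step 7): P = [1, 3, 8] / [2, 4] / [5] / [6];  Q = [1, 2, 4] / [3, 5] / [6] / [7]
  Insert 9 (step 8): P = [1, 3, 8, 9] / [2, 4] / [5] / [6];  Q = [1, 2, 4, 8] / [3, 5] / [6] / [7]
  Insert 7 (step 9): P = [1, 3, 7, 9] / [2, 4, 8] / [5] / [6];  Q = [1, 2, 4, 8] / [3, 5, 9] / [6] / [7]
Final shape: (4, 3, 1, 1).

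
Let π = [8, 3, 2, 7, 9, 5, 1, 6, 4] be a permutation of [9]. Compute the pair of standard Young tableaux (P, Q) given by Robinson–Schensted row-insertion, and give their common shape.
P = [1, 4, 6] / [2, 5, 9] / [3, 7] / [8];  Q = [1, 4, 5] / [2, 6, 8] / [3, 9] / [7];  common shape = (3, 3, 2, 1)

Row-insert the values π_1, π_2, … into P one at a time, bumping the leftmost entry strictly greater than the inserted value down to the next row. The recording tableau Q records, in position (i, j), the step at which that cell was added to P.
  Insert 8 (step 1): P = [8];  Q = [1]
  Insert 3 (step 2): P = [3] / [8];  Q = [1] / [2]
  Insert 2 (step 3): P = [2] / [3] / [8];  Q = [1] / [2] / [3]
  Insert 7 (step 4): P = [2, 7] / [3] / [8];  Q = [1, 4] / [2] / [3]
  Insert 9 (step 5): P = [2, 7, 9] / [3] / [8];  Q = [1, 4, 5] / [2] / [3]
  Insert 5 (step 6): P = [2, 5, 9] / [3, 7] / [8];  Q = [1, 4, 5] / [2, 6] / [3]
  Insert 1 (step 7): P = [1, 5, 9] / [2, 7] / [3] / [8];  Q = [1, 4, 5] / [2, 6] / [3] / [7]
  Insert 6 (step 8): P = [1, 5, 6] / [2, 7, 9] / [3] / [8];  Q = [1, 4, 5] / [2, 6, 8] / [3] / [7]
  Insert 4 (step 9): P = [1, 4, 6] / [2, 5, 9] / [3, 7] / [8];  Q = [1, 4, 5] / [2, 6, 8] / [3, 9] / [7]
Final shape: (3, 3, 2, 1).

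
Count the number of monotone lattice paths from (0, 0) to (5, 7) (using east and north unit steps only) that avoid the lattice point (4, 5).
Number of paths = 414

Total paths from (0, 0) to (5, 7): C(12, 5) = 792. Paths through (4, 5): (paths (0, 0) → (4, 5)) × (paths (4, 5) → (5, 7)) = C(9, 4) · C(3, 1) = 126 · 3 = 378. Avoidance count = 792 − 378 = 414.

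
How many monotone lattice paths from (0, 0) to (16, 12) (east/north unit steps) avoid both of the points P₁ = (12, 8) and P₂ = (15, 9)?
Number of paths = 18389359

Inclusion–exclusion. Total paths: C(28, 16) = 30421755. Through P₁: C(20, 12)·C(8, 4) = 8817900. Through P₂: C(24, 15)·C(4, 1) = 5230016. Since P₁ is strictly southwest of P₂, a monotone path through both must visit P₁ then P₂; paths through both = C(20, 12)·C(4, 3)·C(4, 1) = 2015520. Avoid both = 30421755 − 8817900 − 5230016 + 2015520 = 18389359.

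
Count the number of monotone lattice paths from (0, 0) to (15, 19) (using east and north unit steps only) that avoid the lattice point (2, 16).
Number of paths = 1855881840

Total paths from (0, 0) to (15, 19): C(34, 15) = 1855967520. Paths through (2, 16): (paths (0, 0) → (2, 16)) × (paths (2, 16) → (15, 19)) = C(18, 2) · C(16, 13) = 153 · 560 = 85680. Avoidance count = 1855967520 − 85680 = 1855881840.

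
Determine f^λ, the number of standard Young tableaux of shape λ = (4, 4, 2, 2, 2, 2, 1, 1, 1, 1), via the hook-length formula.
# SYT of shape (4, 4, 2, 2, 2, 2, 1, 1, 1, 1) = 13323750

Hook-length formula: f^λ = n! / Π hook(c), product over all cells c of the Young diagram. For λ = (4, 4, 2, 2, 2, 2, 1, 1, 1, 1), n = 20 boxes. Hook lengths by row (left-to-right, top-to-bottom): [13, 8, 3, 2]; [12, 7, 2, 1]; [9, 4]; [8, 3]; [7, 2]; [6, 1]; [4]; [3]; [2]; [1]. Product of hooks = 182598893568. So f^λ = 20! / 182598893568 = 2432902008176640000 / 182598893568 = 13323750.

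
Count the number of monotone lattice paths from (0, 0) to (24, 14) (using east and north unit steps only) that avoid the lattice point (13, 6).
Number of paths = 7618863276

Total paths from (0, 0) to (24, 14): C(38, 24) = 9669554100. Paths through (13, 6): (paths (0, 0) → (13, 6)) × (paths (13, 6) → (24, 14)) = C(19, 13) · C(19, 11) = 27132 · 75582 = 2050690824. Avoidance count = 9669554100 − 2050690824 = 7618863276.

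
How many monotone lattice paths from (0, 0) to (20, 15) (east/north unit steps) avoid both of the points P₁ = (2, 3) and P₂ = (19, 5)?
Number of paths = 2382562176

Inclusion–exclusion. Total paths: C(35, 20) = 3247943160. Through P₁: C(5, 2)·C(30, 18) = 864932250. Through P₂: C(24, 19)·C(11, 1) = 467544. Since P₁ is strictly southwest of P₂, a monotone path through both must visit P₁ then P₂; paths through both = C(5, 2)·C(19, 17)·C(11, 1) = 18810. Avoid both = 3247943160 − 864932250 − 467544 + 18810 = 2382562176.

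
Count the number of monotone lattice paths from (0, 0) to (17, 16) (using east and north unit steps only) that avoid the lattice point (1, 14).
Number of paths = 1166800815

Total paths from (0, 0) to (17, 16): C(33, 17) = 1166803110. Paths through (1, 14): (paths (0, 0) → (1, 14)) × (paths (1, 14) → (17, 16)) = C(15, 1) · C(18, 16) = 15 · 153 = 2295. Avoidance count = 1166803110 − 2295 = 1166800815.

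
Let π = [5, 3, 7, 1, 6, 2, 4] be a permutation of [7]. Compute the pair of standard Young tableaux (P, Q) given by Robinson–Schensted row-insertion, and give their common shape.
P = [1, 2, 4] / [3, 6] / [5, 7];  Q = [1, 3, 7] / [2, 5] / [4, 6];  common shape = (3, 2, 2)

Row-insert the values π_1, π_2, … into P one at a time, bumping the leftmost entry strictly greater than the inserted value down to the next row. The recording tableau Q records, in position (i, j), the step at which that cell was added to P.
  Insert 5 (step 1): P = [5];  Q = [1]
  Insert 3 (step 2): P = [3] / [5];  Q = [1] / [2]
  Insert 7 (step 3): P = [3, 7] / [5];  Q = [1, 3] / [2]
  Insert 1 (step 4): P = [1, 7] / [3] / [5];  Q = [1, 3] / [2] / [4]
  Insert 6 (step 5): P = [1, 6] / [3, 7] / [5];  Q = [1, 3] / [2, 5] / [4]
  Insert 2 (step 6): P = [1, 2] / [3, 6] / [5, 7];  Q = [1, 3] / [2, 5] / [4, 6]
  Insert 4 (step 7): P = [1, 2, 4] / [3, 6] / [5, 7];  Q = [1, 3, 7] / [2, 5] / [4, 6]
Final shape: (3, 2, 2).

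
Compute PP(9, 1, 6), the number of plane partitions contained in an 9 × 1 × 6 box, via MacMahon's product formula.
PP(9, 1, 6) = 5005

Evaluate the triple product over i = 1..9, j = 1..1, k = 1..6. The factors are (2/1) · (3/2) · (4/3) · (5/4) · (6/5) · (7/6) · (3/2) · (4/3) · … (54 factors total). The numerators and denominators telescope so the product is an integer; carrying out the multiplication exactly gives PP(9, 1, 6) = 5005.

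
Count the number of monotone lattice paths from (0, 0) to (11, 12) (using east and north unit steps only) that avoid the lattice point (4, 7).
Number of paths = 1090718

Total paths from (0, 0) to (11, 12): C(23, 11) = 1352078. Paths through (4, 7): (paths (0, 0) → (4, 7)) × (paths (4, 7) → (11, 12)) = C(11, 4) · C(12, 7) = 330 · 792 = 261360. Avoidance count = 1352078 − 261360 = 1090718.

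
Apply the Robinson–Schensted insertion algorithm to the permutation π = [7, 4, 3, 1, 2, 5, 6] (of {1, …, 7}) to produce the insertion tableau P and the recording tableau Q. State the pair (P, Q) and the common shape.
P = [1, 2, 5, 6] / [3] / [4] / [7];  Q = [1, 5, 6, 7] / [2] / [3] / [4];  common shape = (4, 1, 1, 1)

Row-insert the values π_1, π_2, … into P one at a time, bumping the leftmost entry strictly greater than the inserted value down to the next row. The recording tableau Q records, in position (i, j), the step at which that cell was added to P.
  Insert 7 (step 1): P = [7];  Q = [1]
  Insert 4 (step 2): P = [4] / [7];  Q = [1] / [2]
  Insert 3 (step 3): P = [3] / [4] / [7];  Q = [1] / [2] / [3]
  Insert 1 (step 4): P = [1] / [3] / [4] / [7];  Q = [1] / [2] / [3] / [4]
  Insert 2 (step 5): P = [1, 2] / [3] / [4] / [7];  Q = [1, 5] / [2] / [3] / [4]
  Insert 5 (step 6): P = [1, 2, 5] / [3] / [4] / [7];  Q = [1, 5, 6] / [2] / [3] / [4]
  Insert 6 (step 7): P = [1, 2, 5, 6] / [3] / [4] / [7];  Q = [1, 5, 6, 7] / [2] / [3] / [4]
Final shape: (4, 1, 1, 1).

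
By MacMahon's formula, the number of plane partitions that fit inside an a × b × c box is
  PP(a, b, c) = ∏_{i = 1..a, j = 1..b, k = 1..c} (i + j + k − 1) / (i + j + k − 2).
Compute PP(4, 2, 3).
PP(4, 2, 3) = 490

Evaluate the triple product over i = 1..4, j = 1..2, k = 1..3. The factors are (2/1) · (3/2) · (4/3) · (3/2) · (4/3) · (5/4) · (3/2) · (4/3) · … (24 factors total). The numerators and denominators telescope so the product is an integer; carrying out the multiplication exactly gives PP(4, 2, 3) = 490.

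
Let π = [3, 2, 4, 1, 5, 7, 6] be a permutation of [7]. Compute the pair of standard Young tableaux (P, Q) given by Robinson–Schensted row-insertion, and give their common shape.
P = [1, 4, 5, 6] / [2, 7] / [3];  Q = [1, 3, 5, 6] / [2, 7] / [4];  common shape = (4, 2, 1)

Row-insert the values π_1, π_2, … into P one at a time, bumping the leftmost entry strictly greater than the inserted value down to the next row. The recording tableau Q records, in position (i, j), the step at which that cell was added to P.
  Insert 3 (step 1): P = [3];  Q = [1]
  Insert 2 (step 2): P = [2] / [3];  Q = [1] / [2]
  Insert 4 (step 3): P = [2, 4] / [3];  Q = [1, 3] / [2]
  Insert 1 (step 4): P = [1, 4] / [2] / [3];  Q = [1, 3] / [2] / [4]
  Insert 5 (step 5): P = [1, 4, 5] / [2] / [3];  Q = [1, 3, 5] / [2] / [4]
  Insert 7 (step 6): P = [1, 4, 5, 7] / [2] / [3];  Q = [1, 3, 5, 6] / [2] / [4]
  Insert 6 (step 7): P = [1, 4, 5, 6] / [2, 7] / [3];  Q = [1, 3, 5, 6] / [2, 7] / [4]
Final shape: (4, 2, 1).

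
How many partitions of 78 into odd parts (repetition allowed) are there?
p_odd(78) = 64234

Enumerate partitions using only odd parts via the recurrence o(n, m) = o(n, m−2) + o(n−m, m) over odd m, starting from the largest odd part ≤ n. This gives p_odd(78) = 64234. (Euler's theorem: equals the count of distinct-part partitions.)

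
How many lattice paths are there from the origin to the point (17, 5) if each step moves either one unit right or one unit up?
Number of paths = 26334

A monotone lattice path from (0, 0) to (17, 5) consists of 17 east steps and 5 north steps in some order, so it is determined by which 17 of the 22 steps are east. The count is C(22, 17) = 26334.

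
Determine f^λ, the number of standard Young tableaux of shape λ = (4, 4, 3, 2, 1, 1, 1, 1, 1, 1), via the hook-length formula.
# SYT of shape (4, 4, 3, 2, 1, 1, 1, 1, 1, 1) = 6267492

Hook-length formula: f^λ = n! / Π hook(c), product over all cells c of the Young diagram. For λ = (4, 4, 3, 2, 1, 1, 1, 1, 1, 1), n = 19 boxes. Hook lengths by row (left-to-right, top-to-bottom): [13, 6, 4, 2]; [12, 5, 3, 1]; [10, 3, 1]; [8, 1]; [6]; [5]; [4]; [3]; [2]; [1]. Product of hooks = 19408896000. So f^λ = 19! / 19408896000 = 121645100408832000 / 19408896000 = 6267492.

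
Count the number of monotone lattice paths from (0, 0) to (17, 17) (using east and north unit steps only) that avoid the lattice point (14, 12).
Number of paths = 1792775020

Total paths from (0, 0) to (17, 17): C(34, 17) = 2333606220. Paths through (14, 12): (paths (0, 0) → (14, 12)) × (paths (14, 12) → (17, 17)) = C(26, 14) · C(8, 3) = 9657700 · 56 = 540831200. Avoidance count = 2333606220 − 540831200 = 1792775020.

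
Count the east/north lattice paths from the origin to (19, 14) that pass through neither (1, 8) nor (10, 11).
Number of paths = 740435916

Inclusion–exclusion. Total paths: C(33, 19) = 818809200. Through P₁: C(9, 1)·C(24, 18) = 1211364. Through P₂: C(21, 10)·C(12, 9) = 77597520. Since P₁ is strictly southwest of P₂, a monotone path through both must visit P₁ then P₂; paths through both = C(9, 1)·C(12, 9)·C(12, 9) = 435600. Avoid both = 818809200 − 1211364 − 77597520 + 435600 = 740435916.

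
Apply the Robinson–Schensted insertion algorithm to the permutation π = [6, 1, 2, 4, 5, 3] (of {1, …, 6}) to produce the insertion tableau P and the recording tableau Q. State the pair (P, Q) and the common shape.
P = [1, 2, 3, 5] / [4] / [6];  Q = [1, 3, 4, 5] / [2] / [6];  common shape = (4, 1, 1)

Row-insert the values π_1, π_2, … into P one at a time, bumping the leftmost entry strictly greater than the inserted value down to the next row. The recording tableau Q records, in position (i, j), the step at which that cell was added to P.
  Insert 6 (step 1): P = [6];  Q = [1]
  Insert 1 (step 2): P = [1] / [6];  Q = [1] / [2]
  Insert 2 (step 3): P = [1, 2] / [6];  Q = [1, 3] / [2]
  Insert 4 (step 4): P = [1, 2, 4] / [6];  Q = [1, 3, 4] / [2]
  Insert 5 (step 5): P = [1, 2, 4, 5] / [6];  Q = [1, 3, 4, 5] / [2]
  Insert 3 (step 6): P = [1, 2, 3, 5] / [4] / [6];  Q = [1, 3, 4, 5] / [2] / [6]
Final shape: (4, 1, 1).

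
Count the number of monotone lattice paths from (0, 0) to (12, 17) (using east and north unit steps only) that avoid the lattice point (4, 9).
Number of paths = 42693885

Total paths from (0, 0) to (12, 17): C(29, 12) = 51895935. Paths through (4, 9): (paths (0, 0) → (4, 9)) × (paths (4, 9) → (12, 17)) = C(13, 4) · C(16, 8) = 715 · 12870 = 9202050. Avoidance count = 51895935 − 9202050 = 42693885.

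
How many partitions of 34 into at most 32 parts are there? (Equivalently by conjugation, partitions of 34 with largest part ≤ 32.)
p(34, parts ≤ 32) = 12308

Use the recurrence p(n, m) = p(n, m−1) + p(n−m, m): either the largest part is < m (count p(n, m−1)) or the largest part is exactly m (remove one copy of m, count p(n−m, m)). With p(0, ·) = 1 this gives p(34, parts ≤ 32) = 12308. (By conjugating Young diagrams, this also counts partitions of 34 into at most 32 parts.)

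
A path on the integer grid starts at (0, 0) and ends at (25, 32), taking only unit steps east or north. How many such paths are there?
Number of paths = 9929472283517787

A monotone lattice path from (0, 0) to (25, 32) consists of 25 east steps and 32 north steps in some order, so it is determined by which 25 of the 57 steps are east. The count is C(57, 25) = 9929472283517787.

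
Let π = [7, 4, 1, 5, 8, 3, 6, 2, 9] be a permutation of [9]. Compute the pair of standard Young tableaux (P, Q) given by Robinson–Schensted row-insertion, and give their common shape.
P = [1, 2, 6, 9] / [3, 5, 8] / [4] / [7];  Q = [1, 4, 5, 9] / [2, 6, 7] / [3] / [8];  common shape = (4, 3, 1, 1)

Row-insert the values π_1, π_2, … into P one at a time, bumping the leftmost entry strictly greater than the inserted value down to the next row. The recording tableau Q records, in position (i, j), the step at which that cell was added to P.
  Insert 7 (step 1): P = [7];  Q = [1]
  Insert 4 (step 2): P = [4] / [7];  Q = [1] / [2]
  Insert 1 (step 3): P = [1] / [4] / [7];  Q = [1] / [2] / [3]
  Insert 5 (step 4): P = [1, 5] / [4] / [7];  Q = [1, 4] / [2] / [3]
  Insert 8 (step 5): P = [1, 5, 8] / [4] / [7];  Q = [1, 4, 5] / [2] / [3]
  Insert 3 (step 6): P = [1, 3, 8] / [4, 5] / [7];  Q = [1, 4, 5] / [2, 6] / [3]
  Insert 6 (step 7): P = [1, 3, 6] / [4, 5, 8] / [7];  Q = [1, 4, 5] / [2, 6, 7] / [3]
  Insert 2 (step 8): P = [1, 2, 6] / [3, 5, 8] / [4] / [7];  Q = [1, 4, 5] / [2, 6, 7] / [3] / [8]
  Insert 9 (step 9): P = [1, 2, 6, 9] / [3, 5, 8] / [4] / [7];  Q = [1, 4, 5, 9] / [2, 6, 7] / [3] / [8]
Final shape: (4, 3, 1, 1).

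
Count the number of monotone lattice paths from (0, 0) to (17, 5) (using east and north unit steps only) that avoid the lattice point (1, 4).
Number of paths = 26249

Total paths from (0, 0) to (17, 5): C(22, 17) = 26334. Paths through (1, 4): (paths (0, 0) → (1, 4)) × (paths (1, 4) → (17, 5)) = C(5, 1) · C(17, 16) = 5 · 17 = 85. Avoidance count = 26334 − 85 = 26249.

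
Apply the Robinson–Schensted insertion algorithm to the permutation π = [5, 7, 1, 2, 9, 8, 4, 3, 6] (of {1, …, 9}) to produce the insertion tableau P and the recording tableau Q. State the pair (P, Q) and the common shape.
P = [1, 2, 3, 6] / [4, 7, 8] / [5] / [9];  Q = [1, 2, 5, 9] / [3, 4, 6] / [7] / [8];  common shape = (4, 3, 1, 1)

Row-insert the values π_1, π_2, … into P one at a time, bumping the leftmost entry strictly greater than the inserted value down to the next row. The recording tableau Q records, in position (i, j), the step at which that cell was added to P.
  Insert 5 (step 1): P = [5];  Q = [1]
  Insert 7 (step 2): P = [5, 7];  Q = [1, 2]
  Insert 1 (step 3): P = [1, 7] / [5];  Q = [1, 2] / [3]
  Insert 2 (step 4): P = [1, 2] / [5, 7];  Q = [1, 2] / [3, 4]
  Insert 9 (step 5): P = [1, 2, 9] / [5, 7];  Q = [1, 2, 5] / [3, 4]
  Insert 8 (step 6): P = [1, 2, 8] / [5, 7, 9];  Q = [1, 2, 5] / [3, 4, 6]
  Insert 4 (step 7): P = [1, 2, 4] / [5, 7, 8] / [9];  Q = [1, 2, 5] / [3, 4, 6] / [7]
  Insert 3 (step 8): P = [1, 2, 3] / [4, 7, 8] / [5] / [9];  Q = [1, 2, 5] / [3, 4, 6] / [7] / [8]
  Insert 6 (step 9): P = [1, 2, 3, 6] / [4, 7, 8] / [5] / [9];  Q = [1, 2, 5, 9] / [3, 4, 6] / [7] / [8]
Final shape: (4, 3, 1, 1).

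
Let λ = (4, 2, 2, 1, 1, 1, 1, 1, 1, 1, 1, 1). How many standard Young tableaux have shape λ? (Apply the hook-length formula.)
# SYT of shape (4, 2, 2, 1, 1, 1, 1, 1, 1, 1, 1, 1) = 24752

Hook-length formula: f^λ = n! / Π hook(c), product over all cells c of the Young diagram. For λ = (4, 2, 2, 1, 1, 1, 1, 1, 1, 1, 1, 1), n = 17 boxes. Hook lengths by row (left-to-right, top-to-bottom): [15, 5, 2, 1]; [12, 2]; [11, 1]; [9]; [8]; [7]; [6]; [5]; [4]; [3]; [2]; [1]. Product of hooks = 14370048000. So f^λ = 17! / 14370048000 = 355687428096000 / 14370048000 = 24752.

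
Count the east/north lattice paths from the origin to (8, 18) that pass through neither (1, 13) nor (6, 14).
Number of paths = 971047

Inclusion–exclusion. Total paths: C(26, 8) = 1562275. Through P₁: C(14, 1)·C(12, 7) = 11088. Through P₂: C(20, 6)·C(6, 2) = 581400. Since P₁ is strictly southwest of P₂, a monotone path through both must visit P₁ then P₂; paths through both = C(14, 1)·C(6, 5)·C(6, 2) = 1260. Avoid both = 1562275 − 11088 − 581400 + 1260 = 971047.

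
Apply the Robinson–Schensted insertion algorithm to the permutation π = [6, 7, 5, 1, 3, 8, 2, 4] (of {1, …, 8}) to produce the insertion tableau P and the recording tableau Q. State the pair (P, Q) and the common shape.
P = [1, 2, 4] / [3, 7, 8] / [5] / [6];  Q = [1, 2, 6] / [3, 5, 8] / [4] / [7];  common shape = (3, 3, 1, 1)

Row-insert the values π_1, π_2, … into P one at a time, bumping the leftmost entry strictly greater than the inserted value down to the next row. The recording tableau Q records, in position (i, j), the step at which that cell was added to P.
  Insert 6 (step 1): P = [6];  Q = [1]
  Insert 7 (step 2): P = [6, 7];  Q = [1, 2]
  Insert 5 (step 3): P = [5, 7] / [6];  Q = [1, 2] / [3]
  Insert 1 (step 4): P = [1, 7] / [5] / [6];  Q = [1, 2] / [3] / [4]
  Insert 3 (step 5): P = [1, 3] / [5, 7] / [6];  Q = [1, 2] / [3, 5] / [4]
  Insert 8 (step 6): P = [1, 3, 8] / [5, 7] / [6];  Q = [1, 2, 6] / [3, 5] / [4]
  Insert 2 (step 7): P = [1, 2, 8] / [3, 7] / [5] / [6];  Q = [1, 2, 6] / [3, 5] / [4] / [7]
  Insert 4 (step 8): P = [1, 2, 4] / [3, 7, 8] / [5] / [6];  Q = [1, 2, 6] / [3, 5, 8] / [4] / [7]
Final shape: (3, 3, 1, 1).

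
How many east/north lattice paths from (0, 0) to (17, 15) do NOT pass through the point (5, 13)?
Number of paths = 564943032

Total paths from (0, 0) to (17, 15): C(32, 17) = 565722720. Paths through (5, 13): (paths (0, 0) → (5, 13)) × (paths (5, 13) → (17, 15)) = C(18, 5) · C(14, 12) = 8568 · 91 = 779688. Avoidance count = 565722720 − 779688 = 564943032.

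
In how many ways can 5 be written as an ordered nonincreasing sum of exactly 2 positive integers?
p(5, 2 parts) = 2

Partitions of n into exactly k parts ↔ partitions of n − k into at most k parts (subtract 1 from each part). For n = 5, k = 2, the partitions are: 4+1, 3+2. Count = 2.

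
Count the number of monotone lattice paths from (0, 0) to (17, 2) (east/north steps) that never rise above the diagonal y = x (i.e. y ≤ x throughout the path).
Number of paths = 152

By the reflection principle (André's argument), the number of monotone paths to (17, 2) with n ≤ m that never go above y = x is C(19, 17) − C(19, 18) = 171 − 19 = 152.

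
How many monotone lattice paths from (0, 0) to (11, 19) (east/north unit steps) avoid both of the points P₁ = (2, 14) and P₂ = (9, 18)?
Number of paths = 40445385

Inclusion–exclusion. Total paths: C(30, 11) = 54627300. Through P₁: C(16, 2)·C(14, 9) = 240240. Through P₂: C(27, 9)·C(3, 2) = 14060475. Since P₁ is strictly southwest of P₂, a monotone path through both must visit P₁ then P₂; paths through both = C(16, 2)·C(11, 7)·C(3, 2) = 118800. Avoid both = 54627300 − 240240 − 14060475 + 118800 = 40445385.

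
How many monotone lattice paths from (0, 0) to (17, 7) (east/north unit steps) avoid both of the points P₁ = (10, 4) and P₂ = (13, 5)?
Number of paths = 157524

Inclusion–exclusion. Total paths: C(24, 17) = 346104. Through P₁: C(14, 10)·C(10, 7) = 120120. Through P₂: C(18, 13)·C(6, 4) = 128520. Since P₁ is strictly southwest of P₂, a monotone path through both must visit P₁ then P₂; paths through both = C(14, 10)·C(4, 3)·C(6, 4) = 60060. Avoid both = 346104 − 120120 − 128520 + 60060 = 157524.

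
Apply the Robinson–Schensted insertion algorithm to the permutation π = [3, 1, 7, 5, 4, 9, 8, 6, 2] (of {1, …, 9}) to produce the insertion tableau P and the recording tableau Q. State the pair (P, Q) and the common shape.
P = [1, 2, 6] / [3, 4, 8] / [5, 9] / [7];  Q = [1, 3, 6] / [2, 4, 7] / [5, 8] / [9];  common shape = (3, 3, 2, 1)

Row-insert the values π_1, π_2, … into P one at a time, bumping the leftmost entry strictly greater than the inserted value down to the next row. The recording tableau Q records, in position (i, j), the step at which that cell was added to P.
  Insert 3 (step 1): P = [3];  Q = [1]
  Insert 1 (step 2): P = [1] / [3];  Q = [1] / [2]
  Insert 7 (step 3): P = [1, 7] / [3];  Q = [1, 3] / [2]
  Insert 5 (step 4): P = [1, 5] / [3, 7];  Q = [1, 3] / [2, 4]
  Insert 4 (step 5): P = [1, 4] / [3, 5] / [7];  Q = [1, 3] / [2, 4] / [5]
  Insert 9 (step 6): P = [1, 4, 9] / [3, 5] / [7];  Q = [1, 3, 6] / [2, 4] / [5]
  Insert 8 (step 7): P = [1, 4, 8] / [3, 5, 9] / [7];  Q = [1, 3, 6] / [2, 4, 7] / [5]
  Insert 6 (step 8): P = [1, 4, 6] / [3, 5, 8] / [7, 9];  Q = [1, 3, 6] / [2, 4, 7] / [5, 8]
  Insert 2 (step 9): P = [1, 2, 6] / [3, 4, 8] / [5, 9] / [7];  Q = [1, 3, 6] / [2, 4, 7] / [5, 8] / [9]
Final shape: (3, 3, 2, 1).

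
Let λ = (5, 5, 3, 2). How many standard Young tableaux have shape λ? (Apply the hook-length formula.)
# SYT of shape (5, 5, 3, 2) = 96525

Hook-length formula: f^λ = n! / Π hook(c), product over all cells c of the Young diagram. For λ = (5, 5, 3, 2), n = 15 boxes. Hook lengths by row (left-to-right, top-to-bottom): [8, 7, 5, 3, 2]; [7, 6, 4, 2, 1]; [4, 3, 1]; [2, 1]. Product of hooks = 13547520. So f^λ = 15! / 13547520 = 1307674368000 / 13547520 = 96525.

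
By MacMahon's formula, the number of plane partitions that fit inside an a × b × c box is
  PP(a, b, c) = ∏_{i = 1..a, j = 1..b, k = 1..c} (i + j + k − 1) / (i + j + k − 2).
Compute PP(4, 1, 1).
PP(4, 1, 1) = 5

Evaluate the triple product over i = 1..4, j = 1..1, k = 1..1. The factors are (2/1) · (3/2) · (4/3) · (5/4). The numerators and denominators telescope so the product is an integer; carrying out the multiplication exactly gives PP(4, 1, 1) = 5.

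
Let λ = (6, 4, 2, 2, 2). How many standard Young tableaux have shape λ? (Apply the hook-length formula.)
# SYT of shape (6, 4, 2, 2, 2) = 480480

Hook-length formula: f^λ = n! / Π hook(c), product over all cells c of the Young diagram. For λ = (6, 4, 2, 2, 2), n = 16 boxes. Hook lengths by row (left-to-right, top-to-bottom): [10, 9, 5, 4, 2, 1]; [7, 6, 2, 1]; [4, 3]; [3, 2]; [2, 1]. Product of hooks = 43545600. So f^λ = 16! / 43545600 = 20922789888000 / 43545600 = 480480.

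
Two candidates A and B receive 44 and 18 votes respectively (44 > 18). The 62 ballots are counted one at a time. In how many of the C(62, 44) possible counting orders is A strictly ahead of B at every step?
Strict-lead orderings = 775421189886525

Total orderings of the 62 votes with 44 for A: C(62, 44) = 1849081298960175. By the Bertrand ballot formula (Cycle Lemma / reflection principle), the number of orderings in which A is strictly ahead of B throughout is (p − q)/(p + q) · C(p + q, p) = (44 − 18)/(44 + 18) · 1849081298960175 = 775421189886525.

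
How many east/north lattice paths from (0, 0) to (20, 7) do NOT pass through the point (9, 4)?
Number of paths = 627770

Total paths from (0, 0) to (20, 7): C(27, 20) = 888030. Paths through (9, 4): (paths (0, 0) → (9, 4)) × (paths (9, 4) → (20, 7)) = C(13, 9) · C(14, 11) = 715 · 364 = 260260. Avoidance count = 888030 − 260260 = 627770.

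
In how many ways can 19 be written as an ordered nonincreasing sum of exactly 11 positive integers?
p(19, 11 parts) = 22

Partitions of n into exactly k parts are in bijection with partitions of n − k into at most k parts (subtract 1 from each part). So p(19, exactly 11) = p(8, parts ≤ 11). Computing via the recurrence p(m, j) = p(m, j−1) + p(m−j, j) gives 22.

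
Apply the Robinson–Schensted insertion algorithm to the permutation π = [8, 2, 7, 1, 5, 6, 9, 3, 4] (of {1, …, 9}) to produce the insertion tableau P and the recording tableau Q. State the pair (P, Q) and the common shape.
P = [1, 3, 4, 9] / [2, 5, 6] / [7] / [8];  Q = [1, 3, 6, 7] / [2, 5, 9] / [4] / [8];  common shape = (4, 3, 1, 1)

Row-insert the values π_1, π_2, … into P one at a time, bumping the leftmost entry strictly greater than the inserted value down to the next row. The recording tableau Q records, in position (i, j), the step at which that cell was added to P.
  Insert 8 (step 1): P = [8];  Q = [1]
  Insert 2 (step 2): P = [2] / [8];  Q = [1] / [2]
  Insert 7 (step 3): P = [2, 7] / [8];  Q = [1, 3] / [2]
  Insert 1 (step 4): P = [1, 7] / [2] / [8];  Q = [1, 3] / [2] / [4]
  Insert 5 (step 5): P = [1, 5] / [2, 7] / [8];  Q = [1, 3] / [2, 5] / [4]
  Insert 6 (step 6): P = [1, 5, 6] / [2, 7] / [8];  Q = [1, 3, 6] / [2, 5] / [4]
  Insert 9 (step 7): P = [1, 5, 6, 9] / [2, 7] / [8];  Q = [1, 3, 6, 7] / [2, 5] / [4]
  Insert 3 (step 8): P = [1, 3, 6, 9] / [2, 5] / [7] / [8];  Q = [1, 3, 6, 7] / [2, 5] / [4] / [8]
  Insert 4 (step 9): P = [1, 3, 4, 9] / [2, 5, 6] / [7] / [8];  Q = [1, 3, 6, 7] / [2, 5, 9] / [4] / [8]
Final shape: (4, 3, 1, 1).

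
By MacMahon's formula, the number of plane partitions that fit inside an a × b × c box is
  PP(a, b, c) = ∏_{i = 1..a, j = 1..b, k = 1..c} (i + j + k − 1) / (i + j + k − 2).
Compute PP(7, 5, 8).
PP(7, 5, 8) = 201299981193168

Evaluate the triple product over i = 1..7, j = 1..5, k = 1..8. The factors are (2/1) · (3/2) · (4/3) · (5/4) · (6/5) · (7/6) · (8/7) · (9/8) · … (280 factors total). The numerators and denominators telescope so the product is an integer; carrying out the multiplication exactly gives PP(7, 5, 8) = 201299981193168.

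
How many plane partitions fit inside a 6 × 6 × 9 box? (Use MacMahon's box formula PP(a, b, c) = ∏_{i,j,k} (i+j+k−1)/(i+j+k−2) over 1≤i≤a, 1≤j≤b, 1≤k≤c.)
PP(6, 6, 9) = 6062460972064640

Evaluate the triple product over i = 1..6, j = 1..6, k = 1..9. The factors are (2/1) · (3/2) · (4/3) · (5/4) · (6/5) · (7/6) · (8/7) · (9/8) · … (324 factors total). The numerators and denominators telescope so the product is an integer; carrying out the multiplication exactly gives PP(6, 6, 9) = 6062460972064640.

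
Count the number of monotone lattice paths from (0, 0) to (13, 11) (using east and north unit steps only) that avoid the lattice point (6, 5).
Number of paths = 1703352

Total paths from (0, 0) to (13, 11): C(24, 13) = 2496144. Paths through (6, 5): (paths (0, 0) → (6, 5)) × (paths (6, 5) → (13, 11)) = C(11, 6) · C(13, 7) = 462 · 1716 = 792792. Avoidance count = 2496144 − 792792 = 1703352.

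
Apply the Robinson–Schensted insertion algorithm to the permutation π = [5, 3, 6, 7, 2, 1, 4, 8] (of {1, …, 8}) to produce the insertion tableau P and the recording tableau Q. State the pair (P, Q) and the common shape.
P = [1, 4, 7, 8] / [2, 6] / [3] / [5];  Q = [1, 3, 4, 8] / [2, 7] / [5] / [6];  common shape = (4, 2, 1, 1)

Row-insert the values π_1, π_2, … into P one at a time, bumping the leftmost entry strictly greater than the inserted value down to the next row. The recording tableau Q records, in position (i, j), the step at which that cell was added to P.
  Insert 5 (step 1): P = [5];  Q = [1]
  Insert 3 (step 2): P = [3] / [5];  Q = [1] / [2]
  Insert 6 (step 3): P = [3, 6] / [5];  Q = [1, 3] / [2]
  Insert 7 (step 4): P = [3, 6, 7] / [5];  Q = [1, 3, 4] / [2]
  Insert 2 (step 5): P = [2, 6, 7] / [3] / [5];  Q = [1, 3, 4] / [2] / [5]
  Insert 1 (step 6): P = [1, 6, 7] / [2] / [3] / [5];  Q = [1, 3, 4] / [2] / [5] / [6]
  Insert 4 (step 7): P = [1, 4, 7] / [2, 6] / [3] / [5];  Q = [1, 3, 4] / [2, 7] / [5] / [6]
  Insert 8 (step 8): P = [1, 4, 7, 8] / [2, 6] / [3] / [5];  Q = [1, 3, 4, 8] / [2, 7] / [5] / [6]
Final shape: (4, 2, 1, 1).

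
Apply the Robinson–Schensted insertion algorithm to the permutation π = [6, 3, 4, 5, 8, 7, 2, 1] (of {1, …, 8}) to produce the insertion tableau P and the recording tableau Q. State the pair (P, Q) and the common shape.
P = [1, 4, 5, 7] / [2, 8] / [3] / [6];  Q = [1, 3, 4, 5] / [2, 6] / [7] / [8];  common shape = (4, 2, 1, 1)

Row-insert the values π_1, π_2, … into P one at a time, bumping the leftmost entry strictly greater than the inserted value down to the next row. The recording tableau Q records, in position (i, j), the step at which that cell was added to P.
  Insert 6 (step 1): P = [6];  Q = [1]
  Insert 3 (step 2): P = [3] / [6];  Q = [1] / [2]
  Insert 4 (step 3): P = [3, 4] / [6];  Q = [1, 3] / [2]
  Insert 5 (step 4): P = [3, 4, 5] / [6];  Q = [1, 3, 4] / [2]
  Insert 8 (step 5): P = [3, 4, 5, 8] / [6];  Q = [1, 3, 4, 5] / [2]
  Insert 7 (step 6): P = [3, 4, 5, 7] / [6, 8];  Q = [1, 3, 4, 5] / [2, 6]
  Insert 2 (step 7): P = [2, 4, 5, 7] / [3, 8] / [6];  Q = [1, 3, 4, 5] / [2, 6] / [7]
  Insert 1 (step 8): P = [1, 4, 5, 7] / [2, 8] / [3] / [6];  Q = [1, 3, 4, 5] / [2, 6] / [7] / [8]
Final shape: (4, 2, 1, 1).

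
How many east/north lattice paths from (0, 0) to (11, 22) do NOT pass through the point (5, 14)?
Number of paths = 158617836

Total paths from (0, 0) to (11, 22): C(33, 11) = 193536720. Paths through (5, 14): (paths (0, 0) → (5, 14)) × (paths (5, 14) → (11, 22)) = C(19, 5) · C(14, 6) = 11628 · 3003 = 34918884. Avoidance count = 193536720 − 34918884 = 158617836.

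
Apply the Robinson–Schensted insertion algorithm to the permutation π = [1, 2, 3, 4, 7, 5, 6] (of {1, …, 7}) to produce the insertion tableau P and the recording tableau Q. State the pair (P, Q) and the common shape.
P = [1, 2, 3, 4, 5, 6] / [7];  Q = [1, 2, 3, 4, 5, 7] / [6];  common shape = (6, 1)

Row-insert the values π_1, π_2, … into P one at a time, bumping the leftmost entry strictly greater than the inserted value down to the next row. The recording tableau Q records, in position (i, j), the step at which that cell was added to P.
  Insert 1 (step 1): P = [1];  Q = [1]
  Insert 2 (step 2): P = [1, 2];  Q = [1, 2]
  Insert 3 (step 3): P = [1, 2, 3];  Q = [1, 2, 3]
  Insert 4 (step 4): P = [1, 2, 3, 4];  Q = [1, 2, 3, 4]
  Insert 7 (step 5): P = [1, 2, 3, 4, 7];  Q = [1, 2, 3, 4, 5]
  Insert 5 (step 6): P = [1, 2, 3, 4, 5] / [7];  Q = [1, 2, 3, 4, 5] / [6]
  Insert 6 (step 7): P = [1, 2, 3, 4, 5, 6] / [7];  Q = [1, 2, 3, 4, 5, 7] / [6]
Final shape: (6, 1).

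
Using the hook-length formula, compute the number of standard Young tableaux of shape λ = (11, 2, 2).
# SYT of shape (11, 2, 2) = 1925

Hook-length formula: f^λ = n! / Π hook(c), product over all cells c of the Young diagram. For λ = (11, 2, 2), n = 15 boxes. Hook lengths by row (left-to-right, top-to-bottom): [13, 12, 9, 8, 7, 6, 5, 4, 3, 2, 1]; [3, 2]; [2, 1]. Product of hooks = 679311360. So f^λ = 15! / 679311360 = 1307674368000 / 679311360 = 1925.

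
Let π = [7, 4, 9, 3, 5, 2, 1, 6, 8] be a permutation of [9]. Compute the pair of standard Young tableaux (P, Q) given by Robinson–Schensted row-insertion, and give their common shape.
P = [1, 5, 6, 8] / [2, 9] / [3] / [4] / [7];  Q = [1, 3, 8, 9] / [2, 5] / [4] / [6] / [7];  common shape = (4, 2, 1, 1, 1)

Row-insert the values π_1, π_2, … into P one at a time, bumping the leftmost entry strictly greater than the inserted value down to the next row. The recording tableau Q records, in position (i, j), the step at which that cell was added to P.
  Insert 7 (step 1): P = [7];  Q = [1]
  Insert 4 (step 2): P = [4] / [7];  Q = [1] / [2]
  Insert 9 (step 3): P = [4, 9] / [7];  Q = [1, 3] / [2]
  Insert 3 (step 4): P = [3, 9] / [4] / [7];  Q = [1, 3] / [2] / [4]
  Insert 5 (step 5): P = [3, 5] / [4, 9] / [7];  Q = [1, 3] / [2, 5] / [4]
  Insert 2 (step 6): P = [2, 5] / [3, 9] / [4] / [7];  Q = [1, 3] / [2, 5] / [4] / [6]
  Insert 1 (step 7): P = [1, 5] / [2, 9] / [3] / [4] / [7];  Q = [1, 3] / [2, 5] / [4] / [6] / [7]
  Insert 6 (step 8): P = [1, 5, 6] / [2, 9] / [3] / [4] / [7];  Q = [1, 3, 8] / [2, 5] / [4] / [6] / [7]
  Insert 8 (step 9): P = [1, 5, 6, 8] / [2, 9] / [3] / [4] / [7];  Q = [1, 3, 8, 9] / [2, 5] / [4] / [6] / [7]
Final shape: (4, 2, 1, 1, 1).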